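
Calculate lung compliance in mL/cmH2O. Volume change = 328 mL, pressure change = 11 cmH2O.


C = dV / dP
C = 328 / 11
C = 29.82 mL/cmH2O


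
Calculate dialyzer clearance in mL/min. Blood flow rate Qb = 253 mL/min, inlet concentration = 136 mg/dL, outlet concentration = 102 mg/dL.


K = Qb * (Cb_in - Cb_out) / Cb_in
K = 253 * (136 - 102) / 136
K = 63.25 mL/min


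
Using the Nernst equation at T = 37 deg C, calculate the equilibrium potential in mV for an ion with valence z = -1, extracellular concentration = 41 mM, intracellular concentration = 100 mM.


E = (RT/(zF)) * ln(C_out/C_in)
T = 37 + 273.15 = 310.15 K
E = (8.314 * 310.15 / (-1 * 96485)) * ln(41/100)
E = 23.83 mV


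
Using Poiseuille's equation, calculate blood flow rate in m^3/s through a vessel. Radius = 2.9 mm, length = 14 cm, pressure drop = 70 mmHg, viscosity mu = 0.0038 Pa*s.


Q = pi*r^4*dP / (8*mu*L)
r = 0.0029 m, L = 0.14 m
dP = 70 mmHg = 9332.54 Pa
Q = 4.8724e-04 m^3/s


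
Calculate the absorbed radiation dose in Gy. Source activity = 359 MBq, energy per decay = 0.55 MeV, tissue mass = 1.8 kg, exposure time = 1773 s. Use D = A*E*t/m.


A = 359 MBq = 3.5900e+08 Bq
E = 0.55 MeV = 8.811e-14 J
D = A*E*t/m = 3.5900e+08*8.811e-14*1773/1.8
D = 0.03116 Gy


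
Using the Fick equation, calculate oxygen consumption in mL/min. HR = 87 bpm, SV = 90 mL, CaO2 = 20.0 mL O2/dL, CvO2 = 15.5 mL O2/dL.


CO = HR*SV = 87*90/1000 = 7.83 L/min
a-v O2 diff = 20.0 - 15.5 = 4.5 mL/dL
VO2 = CO * (CaO2-CvO2) * 10 dL/L
VO2 = 7.83 * 4.5 * 10
VO2 = 352.4 mL/min


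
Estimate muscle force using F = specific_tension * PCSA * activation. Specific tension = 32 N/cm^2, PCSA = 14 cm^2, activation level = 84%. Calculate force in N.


F = sigma * PCSA * activation
F = 32 * 14 * 0.84
F = 376.3 N


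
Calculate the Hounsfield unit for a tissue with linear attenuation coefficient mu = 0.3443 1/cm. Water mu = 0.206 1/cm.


HU = ((mu_tissue - mu_water) / mu_water) * 1000
HU = ((0.3443 - 0.206) / 0.206) * 1000
HU = 671.4


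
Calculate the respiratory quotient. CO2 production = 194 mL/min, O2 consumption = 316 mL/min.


RQ = VCO2 / VO2
RQ = 194 / 316
RQ = 0.6139


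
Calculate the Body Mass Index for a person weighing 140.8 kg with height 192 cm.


BMI = weight / height^2
height = 192 cm = 1.92 m
BMI = 140.8 / 1.92^2
BMI = 38.19 kg/m^2


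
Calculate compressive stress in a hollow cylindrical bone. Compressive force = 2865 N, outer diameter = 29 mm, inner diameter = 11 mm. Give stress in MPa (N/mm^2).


A = pi*(r_o^2 - r_i^2)
r_o = 14.5 mm, r_i = 5.5 mm
A = 565.487 mm^2
sigma = F/A = 2865 / 565.487
sigma = 5.066 MPa


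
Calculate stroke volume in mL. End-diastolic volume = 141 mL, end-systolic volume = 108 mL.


SV = EDV - ESV
SV = 141 - 108
SV = 33 mL


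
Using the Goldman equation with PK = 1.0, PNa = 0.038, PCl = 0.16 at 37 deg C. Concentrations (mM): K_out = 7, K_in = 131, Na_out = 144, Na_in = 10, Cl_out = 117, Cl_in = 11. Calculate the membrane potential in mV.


Vm = (RT/F)*ln((PK*Ko + PNa*Nao + PCl*Cli)/(PK*Ki + PNa*Nai + PCl*Clo))
Numer = 14.232, Denom = 150.1
Vm = -62.96 mV


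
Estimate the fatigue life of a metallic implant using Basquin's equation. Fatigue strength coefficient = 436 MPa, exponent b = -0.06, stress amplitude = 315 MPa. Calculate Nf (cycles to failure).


sigma_a = sigma_f' * (2Nf)^b
2Nf = (sigma_a/sigma_f')^(1/b)
2Nf = (315/436)^(1/-0.06)
2Nf = 225.38876
Nf = 112.7


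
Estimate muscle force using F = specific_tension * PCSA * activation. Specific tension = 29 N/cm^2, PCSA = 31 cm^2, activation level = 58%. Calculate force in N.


F = sigma * PCSA * activation
F = 29 * 31 * 0.58
F = 521.4 N


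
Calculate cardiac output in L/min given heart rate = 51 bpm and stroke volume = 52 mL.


CO = HR * SV
CO = 51 * 52 / 1000
CO = 2.652 L/min


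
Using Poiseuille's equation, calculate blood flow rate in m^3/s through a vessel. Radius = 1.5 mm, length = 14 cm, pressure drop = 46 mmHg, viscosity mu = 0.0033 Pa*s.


Q = pi*r^4*dP / (8*mu*L)
r = 0.0015 m, L = 0.14 m
dP = 46 mmHg = 6132.812 Pa
Q = 2.6390e-05 m^3/s


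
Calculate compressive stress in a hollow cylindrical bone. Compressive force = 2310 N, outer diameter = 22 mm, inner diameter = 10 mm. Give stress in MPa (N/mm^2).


A = pi*(r_o^2 - r_i^2)
r_o = 11 mm, r_i = 5 mm
A = 301.593 mm^2
sigma = F/A = 2310 / 301.593
sigma = 7.659 MPa


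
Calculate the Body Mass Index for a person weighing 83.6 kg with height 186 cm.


BMI = weight / height^2
height = 186 cm = 1.86 m
BMI = 83.6 / 1.86^2
BMI = 24.16 kg/m^2


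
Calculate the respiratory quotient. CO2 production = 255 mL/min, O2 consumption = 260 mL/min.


RQ = VCO2 / VO2
RQ = 255 / 260
RQ = 0.9808


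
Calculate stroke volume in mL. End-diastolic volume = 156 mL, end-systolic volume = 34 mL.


SV = EDV - ESV
SV = 156 - 34
SV = 122 mL


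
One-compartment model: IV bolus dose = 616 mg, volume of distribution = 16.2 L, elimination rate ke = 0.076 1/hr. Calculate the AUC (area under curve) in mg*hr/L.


C0 = Dose/Vd = 616/16.2 = 38.0247 mg/L
AUC = C0/ke = 38.0247/0.076
AUC = 500.3 mg*hr/L


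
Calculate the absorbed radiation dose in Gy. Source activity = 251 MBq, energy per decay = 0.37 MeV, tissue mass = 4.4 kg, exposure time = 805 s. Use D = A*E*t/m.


A = 251 MBq = 2.5100e+08 Bq
E = 0.37 MeV = 5.9274e-14 J
D = A*E*t/m = 2.5100e+08*5.9274e-14*805/4.4
D = 0.002722 Gy


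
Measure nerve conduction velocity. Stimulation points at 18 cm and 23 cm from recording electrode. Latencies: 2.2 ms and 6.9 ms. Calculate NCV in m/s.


Distance = (23 - 18) / 100 = 0.05 m
dt = (6.9 - 2.2) / 1000 = 0.0047 s
NCV = dist / dt = 10.64 m/s


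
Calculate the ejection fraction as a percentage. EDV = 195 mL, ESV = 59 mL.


SV = EDV - ESV = 195 - 59 = 136 mL
EF = SV/EDV * 100 = 136/195 * 100
EF = 69.74%


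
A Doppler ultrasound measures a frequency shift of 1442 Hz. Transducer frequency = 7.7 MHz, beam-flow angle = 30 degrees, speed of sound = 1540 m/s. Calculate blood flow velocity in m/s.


v = fd * c / (2 * f0 * cos(theta))
v = 1442 * 1540 / (2 * 7.7000e+06 * cos(30))
v = 0.1665 m/s


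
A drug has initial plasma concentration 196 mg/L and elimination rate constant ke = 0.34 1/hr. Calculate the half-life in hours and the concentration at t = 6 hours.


t_half = ln(2) / ke = 0.693147 / 0.34 = 2.039 hr
C(t) = C0 * exp(-ke*t) = 196 * exp(-0.34*6)
C(6) = 25.49 mg/L


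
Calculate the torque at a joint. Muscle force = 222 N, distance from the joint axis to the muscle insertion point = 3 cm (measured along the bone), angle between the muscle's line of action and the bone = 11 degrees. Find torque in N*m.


Torque = F * d * sin(theta)   (moment arm = d*sin(theta))
d = 3 cm = 0.03 m
Torque = 222 * 0.03 * sin(11)
Torque = 1.271 N*m


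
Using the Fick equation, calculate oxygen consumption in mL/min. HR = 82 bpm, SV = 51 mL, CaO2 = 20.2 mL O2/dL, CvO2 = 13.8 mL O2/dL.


CO = HR*SV = 82*51/1000 = 4.182 L/min
a-v O2 diff = 20.2 - 13.8 = 6.4 mL/dL
VO2 = CO * (CaO2-CvO2) * 10 dL/L
VO2 = 4.182 * 6.4 * 10
VO2 = 267.6 mL/min


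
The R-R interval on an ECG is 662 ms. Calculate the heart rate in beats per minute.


HR = 60 / RR_interval(s)
RR = 662 ms = 0.662 s
HR = 60 / 0.662 = 90.63 bpm


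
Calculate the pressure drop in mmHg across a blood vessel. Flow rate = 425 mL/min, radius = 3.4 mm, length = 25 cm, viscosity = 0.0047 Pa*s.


dP = 8*mu*L*Q / (pi*r^4)
Q = 425 mL/min = 7.08333e-06 m^3/s
dP = 158.599 Pa = 158.599 / 133.322 mmHg = 1.19 mmHg


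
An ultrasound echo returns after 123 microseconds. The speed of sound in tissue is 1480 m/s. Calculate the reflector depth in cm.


depth = c * t / 2
t = 123 us = 1.2300e-04 s
depth = 1480 * 1.2300e-04 / 2
depth = 0.09102 m = 9.102 cm


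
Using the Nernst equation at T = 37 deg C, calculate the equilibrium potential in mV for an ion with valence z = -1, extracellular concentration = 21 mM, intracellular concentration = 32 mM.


E = (RT/(zF)) * ln(C_out/C_in)
T = 37 + 273.15 = 310.15 K
E = (8.314 * 310.15 / (-1 * 96485)) * ln(21/32)
E = 11.26 mV


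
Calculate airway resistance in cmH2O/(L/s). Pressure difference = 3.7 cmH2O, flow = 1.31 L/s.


R = dP / flow
R = 3.7 / 1.31
R = 2.824 cmH2O/(L/s)


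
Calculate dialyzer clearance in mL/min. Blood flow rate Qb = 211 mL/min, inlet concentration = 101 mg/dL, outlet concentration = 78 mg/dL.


K = Qb * (Cb_in - Cb_out) / Cb_in
K = 211 * (101 - 78) / 101
K = 48.05 mL/min


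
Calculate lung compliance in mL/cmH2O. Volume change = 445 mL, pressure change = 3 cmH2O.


C = dV / dP
C = 445 / 3
C = 148.3 mL/cmH2O


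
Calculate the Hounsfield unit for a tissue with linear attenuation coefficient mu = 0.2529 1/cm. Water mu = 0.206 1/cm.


HU = ((mu_tissue - mu_water) / mu_water) * 1000
HU = ((0.2529 - 0.206) / 0.206) * 1000
HU = 227.7


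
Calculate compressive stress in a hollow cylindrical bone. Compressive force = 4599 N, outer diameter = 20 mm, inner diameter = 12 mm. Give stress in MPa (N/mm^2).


A = pi*(r_o^2 - r_i^2)
r_o = 10 mm, r_i = 6 mm
A = 201.062 mm^2
sigma = F/A = 4599 / 201.062
sigma = 22.87 MPa


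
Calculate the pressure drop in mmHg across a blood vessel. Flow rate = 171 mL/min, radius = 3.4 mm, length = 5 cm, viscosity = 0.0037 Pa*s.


dP = 8*mu*L*Q / (pi*r^4)
Q = 171 mL/min = 2.85e-06 m^3/s
dP = 10.0471 Pa = 10.0471 / 133.322 mmHg = 0.07536 mmHg


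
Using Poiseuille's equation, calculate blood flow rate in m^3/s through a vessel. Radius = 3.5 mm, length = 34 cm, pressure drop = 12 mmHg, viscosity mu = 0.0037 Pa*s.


Q = pi*r^4*dP / (8*mu*L)
r = 0.0035 m, L = 0.34 m
dP = 12 mmHg = 1599.864 Pa
Q = 7.4944e-05 m^3/s


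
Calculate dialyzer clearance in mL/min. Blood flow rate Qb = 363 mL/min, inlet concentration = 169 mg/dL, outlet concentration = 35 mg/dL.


K = Qb * (Cb_in - Cb_out) / Cb_in
K = 363 * (169 - 35) / 169
K = 287.8 mL/min


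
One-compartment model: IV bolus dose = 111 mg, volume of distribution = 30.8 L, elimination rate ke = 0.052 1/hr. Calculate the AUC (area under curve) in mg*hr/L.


C0 = Dose/Vd = 111/30.8 = 3.6039 mg/L
AUC = C0/ke = 3.6039/0.052
AUC = 69.31 mg*hr/L


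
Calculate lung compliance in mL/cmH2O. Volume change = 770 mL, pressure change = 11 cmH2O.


C = dV / dP
C = 770 / 11
C = 70 mL/cmH2O


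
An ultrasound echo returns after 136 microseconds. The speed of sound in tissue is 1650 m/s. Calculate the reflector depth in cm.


depth = c * t / 2
t = 136 us = 1.3600e-04 s
depth = 1650 * 1.3600e-04 / 2
depth = 0.1122 m = 11.22 cm


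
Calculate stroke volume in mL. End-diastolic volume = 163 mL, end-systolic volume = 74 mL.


SV = EDV - ESV
SV = 163 - 74
SV = 89 mL


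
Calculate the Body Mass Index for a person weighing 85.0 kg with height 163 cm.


BMI = weight / height^2
height = 163 cm = 1.63 m
BMI = 85.0 / 1.63^2
BMI = 31.99 kg/m^2


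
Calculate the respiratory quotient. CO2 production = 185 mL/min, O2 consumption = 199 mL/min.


RQ = VCO2 / VO2
RQ = 185 / 199
RQ = 0.9296


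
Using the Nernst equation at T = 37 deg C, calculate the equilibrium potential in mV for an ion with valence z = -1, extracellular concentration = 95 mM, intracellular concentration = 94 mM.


E = (RT/(zF)) * ln(C_out/C_in)
T = 37 + 273.15 = 310.15 K
E = (8.314 * 310.15 / (-1 * 96485)) * ln(95/94)
E = -0.2828 mV


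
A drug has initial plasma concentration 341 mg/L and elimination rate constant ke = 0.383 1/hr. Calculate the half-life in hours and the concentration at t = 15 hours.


t_half = ln(2) / ke = 0.693147 / 0.383 = 1.81 hr
C(t) = C0 * exp(-ke*t) = 341 * exp(-0.383*15)
C(15) = 1.091 mg/L


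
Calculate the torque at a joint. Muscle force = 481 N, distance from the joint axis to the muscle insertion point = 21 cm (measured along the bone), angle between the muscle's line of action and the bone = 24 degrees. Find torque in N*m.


Torque = F * d * sin(theta)   (moment arm = d*sin(theta))
d = 21 cm = 0.21 m
Torque = 481 * 0.21 * sin(24)
Torque = 41.08 N*m


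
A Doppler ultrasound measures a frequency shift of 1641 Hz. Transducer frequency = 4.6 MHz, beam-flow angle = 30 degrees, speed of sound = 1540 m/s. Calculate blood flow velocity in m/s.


v = fd * c / (2 * f0 * cos(theta))
v = 1641 * 1540 / (2 * 4.6000e+06 * cos(30))
v = 0.3172 m/s


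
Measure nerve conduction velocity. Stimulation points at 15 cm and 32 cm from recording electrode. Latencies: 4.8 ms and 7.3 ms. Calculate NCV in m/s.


Distance = (32 - 15) / 100 = 0.17 m
dt = (7.3 - 4.8) / 1000 = 0.0025 s
NCV = dist / dt = 68 m/s


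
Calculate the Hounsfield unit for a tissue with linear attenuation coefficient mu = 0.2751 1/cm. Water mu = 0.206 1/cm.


HU = ((mu_tissue - mu_water) / mu_water) * 1000
HU = ((0.2751 - 0.206) / 0.206) * 1000
HU = 335.4


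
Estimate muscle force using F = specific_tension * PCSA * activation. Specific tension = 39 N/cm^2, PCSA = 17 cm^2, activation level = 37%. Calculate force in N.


F = sigma * PCSA * activation
F = 39 * 17 * 0.37
F = 245.3 N


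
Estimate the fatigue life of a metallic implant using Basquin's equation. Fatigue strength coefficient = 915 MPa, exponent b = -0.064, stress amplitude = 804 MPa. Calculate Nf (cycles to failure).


sigma_a = sigma_f' * (2Nf)^b
2Nf = (sigma_a/sigma_f')^(1/b)
2Nf = (804/915)^(1/-0.064)
2Nf = 7.5436031
Nf = 3.772


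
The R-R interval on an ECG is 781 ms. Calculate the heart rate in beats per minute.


HR = 60 / RR_interval(s)
RR = 781 ms = 0.781 s
HR = 60 / 0.781 = 76.82 bpm


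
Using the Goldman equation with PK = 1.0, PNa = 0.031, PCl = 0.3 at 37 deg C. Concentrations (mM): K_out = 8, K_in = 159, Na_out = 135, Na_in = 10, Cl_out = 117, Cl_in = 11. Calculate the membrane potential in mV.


Vm = (RT/F)*ln((PK*Ko + PNa*Nao + PCl*Cli)/(PK*Ki + PNa*Nai + PCl*Clo))
Numer = 15.485, Denom = 194.41
Vm = -67.62 mV


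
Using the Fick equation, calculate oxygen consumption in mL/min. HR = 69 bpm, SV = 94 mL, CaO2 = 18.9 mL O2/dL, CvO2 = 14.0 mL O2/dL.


CO = HR*SV = 69*94/1000 = 6.486 L/min
a-v O2 diff = 18.9 - 14.0 = 4.9 mL/dL
VO2 = CO * (CaO2-CvO2) * 10 dL/L
VO2 = 6.486 * 4.9 * 10
VO2 = 317.8 mL/min


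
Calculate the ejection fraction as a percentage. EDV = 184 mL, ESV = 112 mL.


SV = EDV - ESV = 184 - 112 = 72 mL
EF = SV/EDV * 100 = 72/184 * 100
EF = 39.13%


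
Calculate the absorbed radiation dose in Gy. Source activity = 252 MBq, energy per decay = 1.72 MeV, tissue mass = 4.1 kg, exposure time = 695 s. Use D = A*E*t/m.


A = 252 MBq = 2.5200e+08 Bq
E = 1.72 MeV = 2.75544e-13 J
D = A*E*t/m = 2.5200e+08*2.75544e-13*695/4.1
D = 0.01177 Gy


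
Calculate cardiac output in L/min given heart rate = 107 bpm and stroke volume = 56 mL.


CO = HR * SV
CO = 107 * 56 / 1000
CO = 5.992 L/min


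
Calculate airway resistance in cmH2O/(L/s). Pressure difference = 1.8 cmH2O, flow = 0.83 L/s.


R = dP / flow
R = 1.8 / 0.83
R = 2.169 cmH2O/(L/s)


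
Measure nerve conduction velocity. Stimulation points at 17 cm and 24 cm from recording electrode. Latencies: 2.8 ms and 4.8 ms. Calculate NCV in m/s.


Distance = (24 - 17) / 100 = 0.07 m
dt = (4.8 - 2.8) / 1000 = 0.002 s
NCV = dist / dt = 35 m/s


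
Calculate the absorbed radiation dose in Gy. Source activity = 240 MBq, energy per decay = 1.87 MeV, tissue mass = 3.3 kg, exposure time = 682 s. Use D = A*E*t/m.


A = 240 MBq = 2.4000e+08 Bq
E = 1.87 MeV = 2.99574e-13 J
D = A*E*t/m = 2.4000e+08*2.99574e-13*682/3.3
D = 0.01486 Gy


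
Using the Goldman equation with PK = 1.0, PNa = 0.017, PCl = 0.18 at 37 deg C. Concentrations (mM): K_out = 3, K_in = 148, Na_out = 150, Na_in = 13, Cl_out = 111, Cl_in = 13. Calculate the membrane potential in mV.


Vm = (RT/F)*ln((PK*Ko + PNa*Nao + PCl*Cli)/(PK*Ki + PNa*Nai + PCl*Clo))
Numer = 7.89, Denom = 168.201
Vm = -81.77 mV


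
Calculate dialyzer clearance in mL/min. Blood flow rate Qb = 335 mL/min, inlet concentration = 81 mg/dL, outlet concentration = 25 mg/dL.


K = Qb * (Cb_in - Cb_out) / Cb_in
K = 335 * (81 - 25) / 81
K = 231.6 mL/min


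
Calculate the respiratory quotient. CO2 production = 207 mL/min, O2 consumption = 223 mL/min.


RQ = VCO2 / VO2
RQ = 207 / 223
RQ = 0.9283


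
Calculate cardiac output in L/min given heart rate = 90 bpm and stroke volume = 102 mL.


CO = HR * SV
CO = 90 * 102 / 1000
CO = 9.18 L/min


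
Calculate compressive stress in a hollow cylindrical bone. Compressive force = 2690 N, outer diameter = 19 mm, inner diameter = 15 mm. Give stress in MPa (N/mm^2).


A = pi*(r_o^2 - r_i^2)
r_o = 9.5 mm, r_i = 7.5 mm
A = 106.814 mm^2
sigma = F/A = 2690 / 106.814
sigma = 25.18 MPa


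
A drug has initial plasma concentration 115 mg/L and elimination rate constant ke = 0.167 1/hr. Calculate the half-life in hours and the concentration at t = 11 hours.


t_half = ln(2) / ke = 0.693147 / 0.167 = 4.151 hr
C(t) = C0 * exp(-ke*t) = 115 * exp(-0.167*11)
C(11) = 18.32 mg/L


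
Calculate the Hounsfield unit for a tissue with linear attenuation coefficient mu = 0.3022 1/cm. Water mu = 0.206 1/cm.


HU = ((mu_tissue - mu_water) / mu_water) * 1000
HU = ((0.3022 - 0.206) / 0.206) * 1000
HU = 467


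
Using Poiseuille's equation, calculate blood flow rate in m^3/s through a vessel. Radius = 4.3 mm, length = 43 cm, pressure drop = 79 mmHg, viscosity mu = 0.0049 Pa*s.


Q = pi*r^4*dP / (8*mu*L)
r = 0.0043 m, L = 0.43 m
dP = 79 mmHg = 10532.438 Pa
Q = 6.7112e-04 m^3/s


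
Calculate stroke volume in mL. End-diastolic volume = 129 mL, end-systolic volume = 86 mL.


SV = EDV - ESV
SV = 129 - 86
SV = 43 mL


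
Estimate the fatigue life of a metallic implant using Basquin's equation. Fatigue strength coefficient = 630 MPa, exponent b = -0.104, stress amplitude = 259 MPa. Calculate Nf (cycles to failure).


sigma_a = sigma_f' * (2Nf)^b
2Nf = (sigma_a/sigma_f')^(1/b)
2Nf = (259/630)^(1/-0.104)
2Nf = 5151.4635
Nf = 2576


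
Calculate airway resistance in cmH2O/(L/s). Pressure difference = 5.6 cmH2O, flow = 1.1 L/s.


R = dP / flow
R = 5.6 / 1.1
R = 5.091 cmH2O/(L/s)


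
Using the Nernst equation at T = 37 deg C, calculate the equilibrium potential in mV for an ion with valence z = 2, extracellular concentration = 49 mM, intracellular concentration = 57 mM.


E = (RT/(zF)) * ln(C_out/C_in)
T = 37 + 273.15 = 310.15 K
E = (8.314 * 310.15 / (2 * 96485)) * ln(49/57)
E = -2.021 mV


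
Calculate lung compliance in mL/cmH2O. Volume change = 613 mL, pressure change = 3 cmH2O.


C = dV / dP
C = 613 / 3
C = 204.3 mL/cmH2O


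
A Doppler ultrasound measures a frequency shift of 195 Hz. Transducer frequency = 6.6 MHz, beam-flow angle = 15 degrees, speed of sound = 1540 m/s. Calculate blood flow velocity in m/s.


v = fd * c / (2 * f0 * cos(theta))
v = 195 * 1540 / (2 * 6.6000e+06 * cos(15))
v = 0.02355 m/s


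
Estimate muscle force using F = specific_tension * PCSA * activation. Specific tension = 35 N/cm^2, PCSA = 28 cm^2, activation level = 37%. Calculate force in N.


F = sigma * PCSA * activation
F = 35 * 28 * 0.37
F = 362.6 N


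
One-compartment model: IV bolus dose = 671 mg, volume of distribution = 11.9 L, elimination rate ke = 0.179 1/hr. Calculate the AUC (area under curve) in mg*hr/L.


C0 = Dose/Vd = 671/11.9 = 56.3866 mg/L
AUC = C0/ke = 56.3866/0.179
AUC = 315 mg*hr/L


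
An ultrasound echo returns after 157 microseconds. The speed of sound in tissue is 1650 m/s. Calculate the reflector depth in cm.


depth = c * t / 2
t = 157 us = 1.5700e-04 s
depth = 1650 * 1.5700e-04 / 2
depth = 0.129525 m = 12.9525 cm


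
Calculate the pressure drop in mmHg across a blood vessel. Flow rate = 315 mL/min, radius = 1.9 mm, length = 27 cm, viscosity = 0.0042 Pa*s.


dP = 8*mu*L*Q / (pi*r^4)
Q = 315 mL/min = 5.25e-06 m^3/s
dP = 1163.32 Pa = 1163.32 / 133.322 mmHg = 8.726 mmHg


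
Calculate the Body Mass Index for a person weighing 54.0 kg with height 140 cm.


BMI = weight / height^2
height = 140 cm = 1.4 m
BMI = 54.0 / 1.4^2
BMI = 27.55 kg/m^2


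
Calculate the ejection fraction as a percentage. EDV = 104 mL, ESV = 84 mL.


SV = EDV - ESV = 104 - 84 = 20 mL
EF = SV/EDV * 100 = 20/104 * 100
EF = 19.23%


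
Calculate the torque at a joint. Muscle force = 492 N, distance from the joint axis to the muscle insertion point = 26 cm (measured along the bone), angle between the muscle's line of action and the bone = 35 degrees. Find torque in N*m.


Torque = F * d * sin(theta)   (moment arm = d*sin(theta))
d = 26 cm = 0.26 m
Torque = 492 * 0.26 * sin(35)
Torque = 73.37 N*m


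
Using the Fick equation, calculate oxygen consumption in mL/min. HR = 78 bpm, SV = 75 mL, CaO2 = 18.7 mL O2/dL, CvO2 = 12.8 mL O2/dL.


CO = HR*SV = 78*75/1000 = 5.85 L/min
a-v O2 diff = 18.7 - 12.8 = 5.9 mL/dL
VO2 = CO * (CaO2-CvO2) * 10 dL/L
VO2 = 5.85 * 5.9 * 10
VO2 = 345.1 mL/min


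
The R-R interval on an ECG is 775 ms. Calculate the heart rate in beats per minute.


HR = 60 / RR_interval(s)
RR = 775 ms = 0.775 s
HR = 60 / 0.775 = 77.42 bpm


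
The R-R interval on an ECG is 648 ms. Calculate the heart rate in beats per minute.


HR = 60 / RR_interval(s)
RR = 648 ms = 0.648 s
HR = 60 / 0.648 = 92.59 bpm


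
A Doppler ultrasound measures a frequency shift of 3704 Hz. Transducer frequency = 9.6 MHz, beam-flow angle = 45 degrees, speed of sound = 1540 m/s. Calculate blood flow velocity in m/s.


v = fd * c / (2 * f0 * cos(theta))
v = 3704 * 1540 / (2 * 9.6000e+06 * cos(45))
v = 0.4202 m/s


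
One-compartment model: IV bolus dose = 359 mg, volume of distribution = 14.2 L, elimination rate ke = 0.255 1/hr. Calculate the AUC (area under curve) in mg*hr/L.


C0 = Dose/Vd = 359/14.2 = 25.2817 mg/L
AUC = C0/ke = 25.2817/0.255
AUC = 99.14 mg*hr/L


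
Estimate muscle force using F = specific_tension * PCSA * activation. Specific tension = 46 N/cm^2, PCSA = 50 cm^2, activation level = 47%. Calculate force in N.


F = sigma * PCSA * activation
F = 46 * 50 * 0.47
F = 1081 N


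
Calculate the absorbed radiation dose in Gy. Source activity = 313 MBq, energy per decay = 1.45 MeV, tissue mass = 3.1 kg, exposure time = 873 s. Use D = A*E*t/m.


A = 313 MBq = 3.1300e+08 Bq
E = 1.45 MeV = 2.3229e-13 J
D = A*E*t/m = 3.1300e+08*2.3229e-13*873/3.1
D = 0.02048 Gy


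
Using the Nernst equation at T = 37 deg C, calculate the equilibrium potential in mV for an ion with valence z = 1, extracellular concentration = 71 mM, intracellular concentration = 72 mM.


E = (RT/(zF)) * ln(C_out/C_in)
T = 37 + 273.15 = 310.15 K
E = (8.314 * 310.15 / (1 * 96485)) * ln(71/72)
E = -0.3738 mV


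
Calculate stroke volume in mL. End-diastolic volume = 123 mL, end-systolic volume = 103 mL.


SV = EDV - ESV
SV = 123 - 103
SV = 20 mL


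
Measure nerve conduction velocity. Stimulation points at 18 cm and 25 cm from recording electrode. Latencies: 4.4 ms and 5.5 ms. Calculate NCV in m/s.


Distance = (25 - 18) / 100 = 0.07 m
dt = (5.5 - 4.4) / 1000 = 0.0011 s
NCV = dist / dt = 63.64 m/s


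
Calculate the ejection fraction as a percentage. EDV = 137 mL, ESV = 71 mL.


SV = EDV - ESV = 137 - 71 = 66 mL
EF = SV/EDV * 100 = 66/137 * 100
EF = 48.18%


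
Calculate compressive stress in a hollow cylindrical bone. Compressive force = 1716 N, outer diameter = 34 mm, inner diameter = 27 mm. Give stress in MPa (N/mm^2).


A = pi*(r_o^2 - r_i^2)
r_o = 17 mm, r_i = 13.5 mm
A = 335.365 mm^2
sigma = F/A = 1716 / 335.365
sigma = 5.117 MPa


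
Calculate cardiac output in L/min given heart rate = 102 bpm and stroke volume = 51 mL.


CO = HR * SV
CO = 102 * 51 / 1000
CO = 5.202 L/min


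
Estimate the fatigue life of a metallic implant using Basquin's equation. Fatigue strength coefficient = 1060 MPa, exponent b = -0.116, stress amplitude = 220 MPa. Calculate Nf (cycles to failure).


sigma_a = sigma_f' * (2Nf)^b
2Nf = (sigma_a/sigma_f')^(1/b)
2Nf = (220/1060)^(1/-0.116)
2Nf = 770768.58
Nf = 3.854e+05


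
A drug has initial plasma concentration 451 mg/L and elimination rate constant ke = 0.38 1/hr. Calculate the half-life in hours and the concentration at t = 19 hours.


t_half = ln(2) / ke = 0.693147 / 0.38 = 1.824 hr
C(t) = C0 * exp(-ke*t) = 451 * exp(-0.38*19)
C(19) = 0.33 mg/L


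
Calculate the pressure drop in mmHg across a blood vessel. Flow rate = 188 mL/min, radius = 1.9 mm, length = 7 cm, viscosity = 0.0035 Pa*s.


dP = 8*mu*L*Q / (pi*r^4)
Q = 188 mL/min = 3.13333e-06 m^3/s
dP = 150.002 Pa = 150.002 / 133.322 mmHg = 1.125 mmHg


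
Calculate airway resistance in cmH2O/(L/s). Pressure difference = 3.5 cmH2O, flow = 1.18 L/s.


R = dP / flow
R = 3.5 / 1.18
R = 2.966 cmH2O/(L/s)


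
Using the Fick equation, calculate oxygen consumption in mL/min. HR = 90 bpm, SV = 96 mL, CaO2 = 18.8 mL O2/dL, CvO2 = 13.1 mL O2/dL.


CO = HR*SV = 90*96/1000 = 8.64 L/min
a-v O2 diff = 18.8 - 13.1 = 5.7 mL/dL
VO2 = CO * (CaO2-CvO2) * 10 dL/L
VO2 = 8.64 * 5.7 * 10
VO2 = 492.5 mL/min


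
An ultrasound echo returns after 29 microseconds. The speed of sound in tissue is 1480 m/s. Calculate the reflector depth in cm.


depth = c * t / 2
t = 29 us = 2.9000e-05 s
depth = 1480 * 2.9000e-05 / 2
depth = 0.02146 m = 2.146 cm


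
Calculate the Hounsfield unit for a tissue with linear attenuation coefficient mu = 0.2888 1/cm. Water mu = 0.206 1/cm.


HU = ((mu_tissue - mu_water) / mu_water) * 1000
HU = ((0.2888 - 0.206) / 0.206) * 1000
HU = 401.9


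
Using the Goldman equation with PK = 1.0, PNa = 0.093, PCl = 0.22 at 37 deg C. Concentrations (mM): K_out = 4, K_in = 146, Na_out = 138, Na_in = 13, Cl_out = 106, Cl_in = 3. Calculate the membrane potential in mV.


Vm = (RT/F)*ln((PK*Ko + PNa*Nao + PCl*Cli)/(PK*Ki + PNa*Nai + PCl*Clo))
Numer = 17.494, Denom = 170.529
Vm = -60.85 mV


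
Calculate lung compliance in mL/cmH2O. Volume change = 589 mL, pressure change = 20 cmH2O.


C = dV / dP
C = 589 / 20
C = 29.45 mL/cmH2O


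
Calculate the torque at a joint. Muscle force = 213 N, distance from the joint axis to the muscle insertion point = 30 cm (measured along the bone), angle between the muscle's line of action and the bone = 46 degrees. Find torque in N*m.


Torque = F * d * sin(theta)   (moment arm = d*sin(theta))
d = 30 cm = 0.3 m
Torque = 213 * 0.3 * sin(46)
Torque = 45.97 N*m


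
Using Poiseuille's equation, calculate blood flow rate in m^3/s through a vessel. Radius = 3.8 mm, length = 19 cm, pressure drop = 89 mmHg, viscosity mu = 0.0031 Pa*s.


Q = pi*r^4*dP / (8*mu*L)
r = 0.0038 m, L = 0.19 m
dP = 89 mmHg = 11865.658 Pa
Q = 0.00165 m^3/s


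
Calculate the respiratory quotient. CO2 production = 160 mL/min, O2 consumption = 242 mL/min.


RQ = VCO2 / VO2
RQ = 160 / 242
RQ = 0.6612


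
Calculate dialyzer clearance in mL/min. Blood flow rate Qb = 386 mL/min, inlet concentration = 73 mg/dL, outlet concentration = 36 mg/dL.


K = Qb * (Cb_in - Cb_out) / Cb_in
K = 386 * (73 - 36) / 73
K = 195.6 mL/min


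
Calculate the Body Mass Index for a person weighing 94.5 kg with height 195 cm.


BMI = weight / height^2
height = 195 cm = 1.95 m
BMI = 94.5 / 1.95^2
BMI = 24.85 kg/m^2


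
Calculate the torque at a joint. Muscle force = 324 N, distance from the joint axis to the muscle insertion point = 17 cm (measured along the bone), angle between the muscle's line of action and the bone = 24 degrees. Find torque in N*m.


Torque = F * d * sin(theta)   (moment arm = d*sin(theta))
d = 17 cm = 0.17 m
Torque = 324 * 0.17 * sin(24)
Torque = 22.4 N*m


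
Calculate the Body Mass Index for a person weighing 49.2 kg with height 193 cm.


BMI = weight / height^2
height = 193 cm = 1.93 m
BMI = 49.2 / 1.93^2
BMI = 13.21 kg/m^2


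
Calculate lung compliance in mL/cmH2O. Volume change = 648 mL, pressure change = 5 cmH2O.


C = dV / dP
C = 648 / 5
C = 129.6 mL/cmH2O


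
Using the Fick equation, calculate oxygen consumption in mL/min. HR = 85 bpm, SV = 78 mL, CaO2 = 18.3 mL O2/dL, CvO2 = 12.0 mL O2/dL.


CO = HR*SV = 85*78/1000 = 6.63 L/min
a-v O2 diff = 18.3 - 12.0 = 6.3 mL/dL
VO2 = CO * (CaO2-CvO2) * 10 dL/L
VO2 = 6.63 * 6.3 * 10
VO2 = 417.7 mL/min


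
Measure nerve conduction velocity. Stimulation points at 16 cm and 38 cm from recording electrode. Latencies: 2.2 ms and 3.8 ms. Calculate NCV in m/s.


Distance = (38 - 16) / 100 = 0.22 m
dt = (3.8 - 2.2) / 1000 = 0.0016 s
NCV = dist / dt = 137.5 m/s


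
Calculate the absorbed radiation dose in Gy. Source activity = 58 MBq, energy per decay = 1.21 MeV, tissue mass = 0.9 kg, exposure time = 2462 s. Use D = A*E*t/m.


A = 58 MBq = 5.8000e+07 Bq
E = 1.21 MeV = 1.93842e-13 J
D = A*E*t/m = 5.8000e+07*1.93842e-13*2462/0.9
D = 0.03076 Gy


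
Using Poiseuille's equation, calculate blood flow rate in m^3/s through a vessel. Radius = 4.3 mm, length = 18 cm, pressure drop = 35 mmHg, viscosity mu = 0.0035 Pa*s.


Q = pi*r^4*dP / (8*mu*L)
r = 0.0043 m, L = 0.18 m
dP = 35 mmHg = 4666.27 Pa
Q = 9.9440e-04 m^3/s


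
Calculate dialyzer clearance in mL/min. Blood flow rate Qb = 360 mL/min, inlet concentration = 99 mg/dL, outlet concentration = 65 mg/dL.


K = Qb * (Cb_in - Cb_out) / Cb_in
K = 360 * (99 - 65) / 99
K = 123.6 mL/min


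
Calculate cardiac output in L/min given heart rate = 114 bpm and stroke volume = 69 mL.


CO = HR * SV
CO = 114 * 69 / 1000
CO = 7.866 L/min


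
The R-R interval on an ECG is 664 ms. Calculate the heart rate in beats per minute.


HR = 60 / RR_interval(s)
RR = 664 ms = 0.664 s
HR = 60 / 0.664 = 90.36 bpm


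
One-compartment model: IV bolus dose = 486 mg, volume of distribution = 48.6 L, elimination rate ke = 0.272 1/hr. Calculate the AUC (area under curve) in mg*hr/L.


C0 = Dose/Vd = 486/48.6 = 10 mg/L
AUC = C0/ke = 10/0.272
AUC = 36.76 mg*hr/L


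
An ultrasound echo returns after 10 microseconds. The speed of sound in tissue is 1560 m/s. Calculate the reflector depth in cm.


depth = c * t / 2
t = 10 us = 1.0000e-05 s
depth = 1560 * 1.0000e-05 / 2
depth = 0.0078 m = 0.78 cm


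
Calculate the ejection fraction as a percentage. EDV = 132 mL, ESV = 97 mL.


SV = EDV - ESV = 132 - 97 = 35 mL
EF = SV/EDV * 100 = 35/132 * 100
EF = 26.52%


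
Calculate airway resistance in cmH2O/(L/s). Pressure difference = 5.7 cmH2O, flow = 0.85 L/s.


R = dP / flow
R = 5.7 / 0.85
R = 6.706 cmH2O/(L/s)


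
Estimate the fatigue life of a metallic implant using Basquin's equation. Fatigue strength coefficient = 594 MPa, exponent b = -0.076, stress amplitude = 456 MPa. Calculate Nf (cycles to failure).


sigma_a = sigma_f' * (2Nf)^b
2Nf = (sigma_a/sigma_f')^(1/b)
2Nf = (456/594)^(1/-0.076)
2Nf = 32.419817
Nf = 16.21


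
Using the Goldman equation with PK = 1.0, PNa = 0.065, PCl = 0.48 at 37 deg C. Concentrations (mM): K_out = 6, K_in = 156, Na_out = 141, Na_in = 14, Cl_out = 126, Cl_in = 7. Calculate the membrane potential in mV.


Vm = (RT/F)*ln((PK*Ko + PNa*Nao + PCl*Cli)/(PK*Ki + PNa*Nai + PCl*Clo))
Numer = 18.525, Denom = 217.39
Vm = -65.81 mV


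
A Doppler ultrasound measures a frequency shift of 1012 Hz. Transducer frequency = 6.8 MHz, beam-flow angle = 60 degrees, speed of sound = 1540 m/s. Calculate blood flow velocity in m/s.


v = fd * c / (2 * f0 * cos(theta))
v = 1012 * 1540 / (2 * 6.8000e+06 * cos(60))
v = 0.2292 m/s


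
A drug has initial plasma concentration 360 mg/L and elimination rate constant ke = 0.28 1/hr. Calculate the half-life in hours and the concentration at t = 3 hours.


t_half = ln(2) / ke = 0.693147 / 0.28 = 2.476 hr
C(t) = C0 * exp(-ke*t) = 360 * exp(-0.28*3)
C(3) = 155.4 mg/L


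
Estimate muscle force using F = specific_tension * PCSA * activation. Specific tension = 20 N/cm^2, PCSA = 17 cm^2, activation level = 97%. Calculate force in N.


F = sigma * PCSA * activation
F = 20 * 17 * 0.97
F = 329.8 N


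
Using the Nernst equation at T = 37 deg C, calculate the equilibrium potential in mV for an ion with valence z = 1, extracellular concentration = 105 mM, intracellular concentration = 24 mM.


E = (RT/(zF)) * ln(C_out/C_in)
T = 37 + 273.15 = 310.15 K
E = (8.314 * 310.15 / (1 * 96485)) * ln(105/24)
E = 39.44 mV


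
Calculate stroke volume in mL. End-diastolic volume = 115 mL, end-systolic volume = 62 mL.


SV = EDV - ESV
SV = 115 - 62
SV = 53 mL


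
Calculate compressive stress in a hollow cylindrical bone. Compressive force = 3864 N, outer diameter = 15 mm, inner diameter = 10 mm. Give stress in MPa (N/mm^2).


A = pi*(r_o^2 - r_i^2)
r_o = 7.5 mm, r_i = 5 mm
A = 98.1748 mm^2
sigma = F/A = 3864 / 98.1748
sigma = 39.36 MPa


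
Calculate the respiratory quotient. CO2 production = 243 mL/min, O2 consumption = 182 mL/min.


RQ = VCO2 / VO2
RQ = 243 / 182
RQ = 1.335


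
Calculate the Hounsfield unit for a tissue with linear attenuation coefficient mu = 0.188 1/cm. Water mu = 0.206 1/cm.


HU = ((mu_tissue - mu_water) / mu_water) * 1000
HU = ((0.188 - 0.206) / 0.206) * 1000
HU = -87.38


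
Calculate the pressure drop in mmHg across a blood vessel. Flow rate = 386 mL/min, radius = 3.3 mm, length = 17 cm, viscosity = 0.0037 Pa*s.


dP = 8*mu*L*Q / (pi*r^4)
Q = 386 mL/min = 6.43333e-06 m^3/s
dP = 86.8902 Pa = 86.8902 / 133.322 mmHg = 0.6517 mmHg


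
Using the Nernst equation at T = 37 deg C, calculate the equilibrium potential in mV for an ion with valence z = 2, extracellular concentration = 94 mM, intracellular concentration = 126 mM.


E = (RT/(zF)) * ln(C_out/C_in)
T = 37 + 273.15 = 310.15 K
E = (8.314 * 310.15 / (2 * 96485)) * ln(94/126)
E = -3.915 mV


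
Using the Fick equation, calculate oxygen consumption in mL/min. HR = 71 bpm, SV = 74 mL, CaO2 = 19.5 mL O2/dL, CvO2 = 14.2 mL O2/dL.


CO = HR*SV = 71*74/1000 = 5.254 L/min
a-v O2 diff = 19.5 - 14.2 = 5.3 mL/dL
VO2 = CO * (CaO2-CvO2) * 10 dL/L
VO2 = 5.254 * 5.3 * 10
VO2 = 278.5 mL/min


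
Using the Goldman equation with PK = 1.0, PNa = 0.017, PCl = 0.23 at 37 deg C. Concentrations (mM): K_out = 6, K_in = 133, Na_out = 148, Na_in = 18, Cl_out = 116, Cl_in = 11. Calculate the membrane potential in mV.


Vm = (RT/F)*ln((PK*Ko + PNa*Nao + PCl*Cli)/(PK*Ki + PNa*Nai + PCl*Clo))
Numer = 11.046, Denom = 159.986
Vm = -71.44 mV


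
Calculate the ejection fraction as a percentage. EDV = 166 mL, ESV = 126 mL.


SV = EDV - ESV = 166 - 126 = 40 mL
EF = SV/EDV * 100 = 40/166 * 100
EF = 24.1%


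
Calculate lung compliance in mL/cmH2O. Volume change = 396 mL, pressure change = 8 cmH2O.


C = dV / dP
C = 396 / 8
C = 49.5 mL/cmH2O


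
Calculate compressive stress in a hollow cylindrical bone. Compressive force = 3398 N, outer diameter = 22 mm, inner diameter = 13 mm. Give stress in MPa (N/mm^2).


A = pi*(r_o^2 - r_i^2)
r_o = 11 mm, r_i = 6.5 mm
A = 247.4 mm^2
sigma = F/A = 3398 / 247.4
sigma = 13.73 MPa


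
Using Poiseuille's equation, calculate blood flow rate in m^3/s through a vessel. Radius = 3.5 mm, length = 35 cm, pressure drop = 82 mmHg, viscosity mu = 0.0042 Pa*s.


Q = pi*r^4*dP / (8*mu*L)
r = 0.0035 m, L = 0.35 m
dP = 82 mmHg = 10932.404 Pa
Q = 4.3826e-04 m^3/s


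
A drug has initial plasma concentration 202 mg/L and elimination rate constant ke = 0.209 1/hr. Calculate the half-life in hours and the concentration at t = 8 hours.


t_half = ln(2) / ke = 0.693147 / 0.209 = 3.316 hr
C(t) = C0 * exp(-ke*t) = 202 * exp(-0.209*8)
C(8) = 37.95 mg/L


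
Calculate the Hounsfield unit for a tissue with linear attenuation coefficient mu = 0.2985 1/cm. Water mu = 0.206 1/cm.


HU = ((mu_tissue - mu_water) / mu_water) * 1000
HU = ((0.2985 - 0.206) / 0.206) * 1000
HU = 449


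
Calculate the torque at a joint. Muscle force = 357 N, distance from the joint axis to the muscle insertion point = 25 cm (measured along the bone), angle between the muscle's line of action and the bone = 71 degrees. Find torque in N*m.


Torque = F * d * sin(theta)   (moment arm = d*sin(theta))
d = 25 cm = 0.25 m
Torque = 357 * 0.25 * sin(71)
Torque = 84.39 N*m


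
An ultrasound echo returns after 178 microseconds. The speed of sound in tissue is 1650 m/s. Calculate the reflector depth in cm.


depth = c * t / 2
t = 178 us = 1.7800e-04 s
depth = 1650 * 1.7800e-04 / 2
depth = 0.14685 m = 14.685 cm


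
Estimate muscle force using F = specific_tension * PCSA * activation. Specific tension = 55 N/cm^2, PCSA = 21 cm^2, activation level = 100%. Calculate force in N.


F = sigma * PCSA * activation
F = 55 * 21 * 1
F = 1155 N


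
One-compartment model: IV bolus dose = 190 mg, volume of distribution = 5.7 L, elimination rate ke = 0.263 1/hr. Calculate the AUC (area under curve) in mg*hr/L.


C0 = Dose/Vd = 190/5.7 = 33.3333 mg/L
AUC = C0/ke = 33.3333/0.263
AUC = 126.7 mg*hr/L


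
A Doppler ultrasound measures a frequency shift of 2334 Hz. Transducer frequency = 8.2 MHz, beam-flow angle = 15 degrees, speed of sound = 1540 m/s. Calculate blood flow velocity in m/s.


v = fd * c / (2 * f0 * cos(theta))
v = 2334 * 1540 / (2 * 8.2000e+06 * cos(15))
v = 0.2269 m/s


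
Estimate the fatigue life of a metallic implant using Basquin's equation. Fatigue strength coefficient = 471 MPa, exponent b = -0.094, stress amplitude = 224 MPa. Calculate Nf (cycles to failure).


sigma_a = sigma_f' * (2Nf)^b
2Nf = (sigma_a/sigma_f')^(1/b)
2Nf = (224/471)^(1/-0.094)
2Nf = 2714.9019
Nf = 1357


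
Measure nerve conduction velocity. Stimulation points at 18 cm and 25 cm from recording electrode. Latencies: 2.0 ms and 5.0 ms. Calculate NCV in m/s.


Distance = (25 - 18) / 100 = 0.07 m
dt = (5.0 - 2.0) / 1000 = 0.003 s
NCV = dist / dt = 23.33 m/s


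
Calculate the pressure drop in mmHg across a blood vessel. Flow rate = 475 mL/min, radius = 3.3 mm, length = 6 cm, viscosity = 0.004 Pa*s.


dP = 8*mu*L*Q / (pi*r^4)
Q = 475 mL/min = 7.91667e-06 m^3/s
dP = 40.7979 Pa = 40.7979 / 133.322 mmHg = 0.306 mmHg


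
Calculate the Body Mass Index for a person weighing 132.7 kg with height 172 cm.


BMI = weight / height^2
height = 172 cm = 1.72 m
BMI = 132.7 / 1.72^2
BMI = 44.86 kg/m^2


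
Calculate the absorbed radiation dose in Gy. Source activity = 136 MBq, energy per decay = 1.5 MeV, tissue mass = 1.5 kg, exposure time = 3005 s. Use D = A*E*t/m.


A = 136 MBq = 1.3600e+08 Bq
E = 1.5 MeV = 2.403e-13 J
D = A*E*t/m = 1.3600e+08*2.403e-13*3005/1.5
D = 0.06547 Gy


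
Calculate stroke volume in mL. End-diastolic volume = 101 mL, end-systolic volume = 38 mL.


SV = EDV - ESV
SV = 101 - 38
SV = 63 mL


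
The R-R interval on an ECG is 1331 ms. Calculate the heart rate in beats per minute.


HR = 60 / RR_interval(s)
RR = 1331 ms = 1.331 s
HR = 60 / 1.331 = 45.08 bpm


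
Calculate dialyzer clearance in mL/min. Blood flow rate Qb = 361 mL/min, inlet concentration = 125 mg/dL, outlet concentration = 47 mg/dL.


K = Qb * (Cb_in - Cb_out) / Cb_in
K = 361 * (125 - 47) / 125
K = 225.3 mL/min


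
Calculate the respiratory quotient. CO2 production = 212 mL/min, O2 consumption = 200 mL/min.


RQ = VCO2 / VO2
RQ = 212 / 200
RQ = 1.06


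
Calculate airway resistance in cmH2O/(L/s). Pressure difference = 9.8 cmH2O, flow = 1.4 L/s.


R = dP / flow
R = 9.8 / 1.4
R = 7 cmH2O/(L/s)


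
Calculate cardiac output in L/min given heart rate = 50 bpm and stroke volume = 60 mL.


CO = HR * SV
CO = 50 * 60 / 1000
CO = 3 L/min


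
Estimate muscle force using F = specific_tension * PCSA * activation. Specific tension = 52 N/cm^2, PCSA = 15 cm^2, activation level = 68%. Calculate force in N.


F = sigma * PCSA * activation
F = 52 * 15 * 0.68
F = 530.4 N


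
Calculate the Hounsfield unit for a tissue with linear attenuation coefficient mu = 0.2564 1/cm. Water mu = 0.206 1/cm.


HU = ((mu_tissue - mu_water) / mu_water) * 1000
HU = ((0.2564 - 0.206) / 0.206) * 1000
HU = 244.7
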